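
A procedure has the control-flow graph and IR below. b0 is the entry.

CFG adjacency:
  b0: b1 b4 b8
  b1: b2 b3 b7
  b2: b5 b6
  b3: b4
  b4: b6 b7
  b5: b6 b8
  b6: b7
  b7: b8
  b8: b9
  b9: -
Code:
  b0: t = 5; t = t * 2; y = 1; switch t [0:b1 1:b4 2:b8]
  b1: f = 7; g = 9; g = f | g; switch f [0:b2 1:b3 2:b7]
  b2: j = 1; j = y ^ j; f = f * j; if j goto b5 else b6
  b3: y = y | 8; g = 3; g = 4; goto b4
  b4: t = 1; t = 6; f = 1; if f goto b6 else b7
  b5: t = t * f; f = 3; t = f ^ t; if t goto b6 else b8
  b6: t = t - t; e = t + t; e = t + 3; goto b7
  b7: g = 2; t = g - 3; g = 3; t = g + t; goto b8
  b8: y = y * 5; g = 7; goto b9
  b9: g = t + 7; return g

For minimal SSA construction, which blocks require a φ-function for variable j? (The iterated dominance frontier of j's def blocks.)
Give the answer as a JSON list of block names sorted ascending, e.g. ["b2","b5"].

Answer: ["b6", "b7", "b8"]

Analysis:
idom tree: b1←b0 b2←b1 b3←b1 b4←b0 b5←b2 b6←b0 b7←b0 b8←b0 b9←b8
Dom∩ at merges:
  b4: preds {b0,b3}: {b0} ∩ {b0,b1,b3} = {b0}; idom=b0
  b6: preds {b2,b4,b5}: {b0,b1,b2} ∩ {b0,b4} ∩ {b0,b1,b2,b5} = {b0}; idom=b0
  b7: preds {b1,b4,b6}: {b0,b1} ∩ {b0,b4} ∩ {b0,b6} = {b0}; idom=b0
  b8: preds {b0,b5,b7}: {b0} ∩ {b0,b1,b2,b5} ∩ {b0,b7} = {b0}; idom=b0

DF derivation:
  b4←b0: walk · to b0
  b4←b3: walk b3→b1 to b0
  b6←b2: walk b2→b1 to b0
  b6←b4: walk b4 to b0
  b6←b5: walk b5→b2→b1 to b0
  b7←b1: walk b1 to b0
  b7←b4: walk b4 to b0
  b7←b6: walk b6 to b0
  b8←b0: walk · to b0
  b8←b5: walk b5→b2→b1 to b0
  b8←b7: walk b7 to b0
  b0: DF=∅
  b1: DF={b4,b6,b7,b8}
  b2: DF={b6,b8}
  b3: DF={b4}
  b4: DF={b6,b7}
  b5: DF={b6,b8}
  b6: DF={b7}
  b7: DF={b8}
  b8: DF=∅
  b9: DF=∅

φ for j: defs {b2}
  DF⁺ = {b6,b7,b8}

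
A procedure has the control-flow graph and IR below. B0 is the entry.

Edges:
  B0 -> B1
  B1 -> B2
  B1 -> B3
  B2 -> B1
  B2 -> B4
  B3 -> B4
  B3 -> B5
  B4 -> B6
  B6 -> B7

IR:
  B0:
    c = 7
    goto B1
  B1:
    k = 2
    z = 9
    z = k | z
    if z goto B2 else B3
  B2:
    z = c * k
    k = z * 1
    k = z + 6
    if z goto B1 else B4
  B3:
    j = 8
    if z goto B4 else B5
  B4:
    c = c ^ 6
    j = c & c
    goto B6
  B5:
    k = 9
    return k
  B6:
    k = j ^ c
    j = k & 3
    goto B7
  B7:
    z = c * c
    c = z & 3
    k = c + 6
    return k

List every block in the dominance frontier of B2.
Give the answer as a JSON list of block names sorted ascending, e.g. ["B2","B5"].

idom tree: B1←B0 B2←B1 B3←B1 B4←B1 B5←B3 B6←B4 B7←B6
Join-block Dom:
  B1: preds {B0,B2}: {B0} ∩ {B0,B1,B2} = {B0}; idom=B0
  B4: preds {B2,B3}: {B0,B1,B2} ∩ {B0,B1,B3} = {B0,B1}; idom=B1

DF walk-up:
  join B1 pred B0: · stop@B0
  join B1 pred B2: B2→B1 stop@B0
  join B4 pred B2: B2 stop@B1
  join B4 pred B3: B3 stop@B1
  DF(B0)=∅
  DF(B1)={B1}
  DF(B2)={B1,B4}
  DF(B3)={B4}
  DF(B4)=∅
  DF(B5)=∅
  DF(B6)=∅
  DF(B7)=∅

DF(B2) = ["B1", "B4"]

Answer: ["B1", "B4"]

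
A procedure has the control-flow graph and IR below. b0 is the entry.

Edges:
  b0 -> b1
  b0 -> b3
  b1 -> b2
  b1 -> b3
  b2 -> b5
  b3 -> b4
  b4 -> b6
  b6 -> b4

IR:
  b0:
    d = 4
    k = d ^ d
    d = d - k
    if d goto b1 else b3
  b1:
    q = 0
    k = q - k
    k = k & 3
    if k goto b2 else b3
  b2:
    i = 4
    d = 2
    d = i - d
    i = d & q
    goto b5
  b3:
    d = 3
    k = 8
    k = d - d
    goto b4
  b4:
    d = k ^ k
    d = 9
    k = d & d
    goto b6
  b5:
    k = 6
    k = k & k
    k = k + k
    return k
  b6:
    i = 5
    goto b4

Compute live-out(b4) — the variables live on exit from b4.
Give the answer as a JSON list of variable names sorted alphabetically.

Answer: ["k"]

Analysis:
Per-block:
  b0 def {d,k} use ∅
  b1 def {k,q} use {k}
  b2 def {d,i} use {q}
  b3 def {d,k} use ∅
  b4 def {d,k} use {k}
  b5 def {k} use ∅
  b6 def {i} use ∅

Backward fixpoint:
  b0: in=∅ out={k}
  b1: in={k} out={q}
  b2: in={q} out=∅
  b3: in=∅ out={k}
  b4: in={k} out={k}
  b5: in=∅ out=∅
  b6: in={k} out={k}

live-out(b4) = ["k"]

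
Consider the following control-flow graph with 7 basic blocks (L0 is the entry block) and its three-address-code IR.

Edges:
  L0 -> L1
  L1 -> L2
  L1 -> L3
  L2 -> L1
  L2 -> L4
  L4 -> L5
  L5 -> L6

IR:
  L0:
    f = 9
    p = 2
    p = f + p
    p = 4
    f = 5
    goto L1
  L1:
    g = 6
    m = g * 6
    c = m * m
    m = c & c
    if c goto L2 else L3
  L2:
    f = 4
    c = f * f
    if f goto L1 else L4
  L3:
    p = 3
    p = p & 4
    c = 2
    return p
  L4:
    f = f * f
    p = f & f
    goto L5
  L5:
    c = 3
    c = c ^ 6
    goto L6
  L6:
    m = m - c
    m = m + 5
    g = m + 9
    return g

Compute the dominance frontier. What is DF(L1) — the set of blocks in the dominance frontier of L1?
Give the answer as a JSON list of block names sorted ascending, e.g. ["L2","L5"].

idom tree: L1←L0 L2←L1 L3←L1 L4←L2 L5←L4 L6←L5
Dom∩ at merges:
  L1: preds {L0,L2}: {L0} ∩ {L0,L1,L2} = {L0}; idom=L0

Frontier:
  L1←L0: walk · to L0
  L1←L2: walk L2→L1 to L0
  L0: DF=∅
  L1: DF={L1}
  L2: DF={L1}
  L3: DF=∅
  L4: DF=∅
  L5: DF=∅
  L6: DF=∅

DF(L1) = ["L1"]

Answer: ["L1"]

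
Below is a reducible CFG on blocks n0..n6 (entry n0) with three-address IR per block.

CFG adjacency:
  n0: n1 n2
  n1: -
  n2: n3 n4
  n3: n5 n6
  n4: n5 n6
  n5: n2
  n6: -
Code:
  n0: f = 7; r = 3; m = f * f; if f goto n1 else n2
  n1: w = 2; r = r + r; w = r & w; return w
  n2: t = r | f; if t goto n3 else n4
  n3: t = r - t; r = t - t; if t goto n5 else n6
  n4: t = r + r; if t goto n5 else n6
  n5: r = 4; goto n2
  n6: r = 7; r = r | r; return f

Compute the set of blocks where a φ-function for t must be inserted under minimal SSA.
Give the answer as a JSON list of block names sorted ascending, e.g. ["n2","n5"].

Answer: ["n2", "n5", "n6"]

Derivation:
idom tree: n1←n0 n2←n0 n3←n2 n4←n2 n5←n2 n6←n2
Dom∩ at merges:
  n2: preds {n0,n5}: {n0} ∩ {n0,n2,n5} = {n0}; idom=n0
  n5: preds {n3,n4}: {n0,n2,n3} ∩ {n0,n2,n4} = {n0,n2}; idom=n2
  n6: preds {n3,n4}: {n0,n2,n3} ∩ {n0,n2,n4} = {n0,n2}; idom=n2

DF walk-up:
  n2←n0: walk · to n0
  n2←n5: walk n5→n2 to n0
  n5←n3: walk n3 to n2
  n5←n4: walk n4 to n2
  n6←n3: walk n3 to n2
  n6←n4: walk n4 to n2
  n0: DF=∅
  n1: DF=∅
  n2: DF={n2}
  n3: DF={n5,n6}
  n4: DF={n5,n6}
  n5: DF={n2}
  n6: DF=∅

φ for t: defs {n2,n3,n4}
  DF⁺ = {n2,n5,n6}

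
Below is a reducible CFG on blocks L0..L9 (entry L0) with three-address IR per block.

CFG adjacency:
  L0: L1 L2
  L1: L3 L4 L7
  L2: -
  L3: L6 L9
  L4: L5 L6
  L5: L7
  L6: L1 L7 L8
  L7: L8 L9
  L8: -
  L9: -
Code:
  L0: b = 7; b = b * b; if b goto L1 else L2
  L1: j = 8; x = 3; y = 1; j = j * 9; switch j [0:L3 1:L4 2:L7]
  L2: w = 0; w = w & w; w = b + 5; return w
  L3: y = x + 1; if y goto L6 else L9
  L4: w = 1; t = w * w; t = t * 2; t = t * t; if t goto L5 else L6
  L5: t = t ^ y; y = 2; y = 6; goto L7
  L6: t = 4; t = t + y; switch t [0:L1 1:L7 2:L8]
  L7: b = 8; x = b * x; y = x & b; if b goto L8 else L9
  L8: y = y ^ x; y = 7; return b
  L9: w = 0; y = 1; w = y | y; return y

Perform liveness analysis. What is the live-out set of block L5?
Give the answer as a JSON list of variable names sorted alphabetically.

Answer: ["x"]

Analysis:
Per-block:
  L0 def {b} use ∅
  L1 def {j,x,y} use ∅
  L2 def {w} use {b}
  L3 def {y} use {x}
  L4 def {t,w} use ∅
  L5 def {t,y} use {t,y}
  L6 def {t} use {y}
  L7 def {b,x,y} use {x}
  L8 def {y} use {b,x,y}
  L9 def {w,y} use ∅

Liveness:
  L0 li=∅ lo={b}
  L1 li={b} lo={b,x,y}
  L2 li={b} lo=∅
  L3 li={b,x} lo={b,x,y}
  L4 li={b,x,y} lo={b,t,x,y}
  L5 li={t,x,y} lo={x}
  L6 li={b,x,y} lo={b,x,y}
  L7 li={x} lo={b,x,y}
  L8 li={b,x,y} lo=∅
  L9 li=∅ lo=∅

live-out(L5) = ["x"]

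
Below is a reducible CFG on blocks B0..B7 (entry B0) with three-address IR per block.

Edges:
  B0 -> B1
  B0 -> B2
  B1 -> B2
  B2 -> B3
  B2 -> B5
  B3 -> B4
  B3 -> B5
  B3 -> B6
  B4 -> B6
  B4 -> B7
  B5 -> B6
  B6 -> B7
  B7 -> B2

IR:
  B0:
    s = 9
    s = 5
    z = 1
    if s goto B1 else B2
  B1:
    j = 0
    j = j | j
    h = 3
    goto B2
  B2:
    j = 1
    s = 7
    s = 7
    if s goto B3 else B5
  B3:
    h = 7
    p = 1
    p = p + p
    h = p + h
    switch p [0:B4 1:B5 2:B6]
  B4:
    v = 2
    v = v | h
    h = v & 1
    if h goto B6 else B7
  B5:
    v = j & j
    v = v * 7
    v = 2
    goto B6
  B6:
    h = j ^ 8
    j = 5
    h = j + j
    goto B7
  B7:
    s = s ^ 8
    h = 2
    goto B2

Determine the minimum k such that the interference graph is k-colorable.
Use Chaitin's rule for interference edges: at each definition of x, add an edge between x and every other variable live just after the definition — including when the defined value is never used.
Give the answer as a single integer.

Per-block:
  B0: {s,z} / ∅
  B1: {h,j} / ∅
  B2: {j,s} / ∅
  B3: {h,p} / ∅
  B4: {h,v} / {h}
  B5: {v} / {j}
  B6: {h,j} / {j}
  B7: {h,s} / {s}

Backward fixpoint:
  B0: in=∅ out=∅
  B1: in=∅ out=∅
  B2: in=∅ out={j,s}
  B3: in={j,s} out={h,j,s}
  B4: in={h,j,s} out={j,s}
  B5: in={j,s} out={j,s}
  B6: in={j,s} out={s}
  B7: in={s} out=∅

Interference:
  h: {j,p,s,v}
  j: {h,p,s,v}
  p: {h,j,s}
  s: {h,j,p,v,z}
  v: {h,j,s}
  z: {s}

Chromatic number:
  clique {h,j,p,s} ⇒ need ≥ 4
  assign h→r1 j→r2 p→r3 s→r0 v→r3 z→r1 — no edge inside a register ⇒ χ ≤ 4
  χ = 4

Answer: 4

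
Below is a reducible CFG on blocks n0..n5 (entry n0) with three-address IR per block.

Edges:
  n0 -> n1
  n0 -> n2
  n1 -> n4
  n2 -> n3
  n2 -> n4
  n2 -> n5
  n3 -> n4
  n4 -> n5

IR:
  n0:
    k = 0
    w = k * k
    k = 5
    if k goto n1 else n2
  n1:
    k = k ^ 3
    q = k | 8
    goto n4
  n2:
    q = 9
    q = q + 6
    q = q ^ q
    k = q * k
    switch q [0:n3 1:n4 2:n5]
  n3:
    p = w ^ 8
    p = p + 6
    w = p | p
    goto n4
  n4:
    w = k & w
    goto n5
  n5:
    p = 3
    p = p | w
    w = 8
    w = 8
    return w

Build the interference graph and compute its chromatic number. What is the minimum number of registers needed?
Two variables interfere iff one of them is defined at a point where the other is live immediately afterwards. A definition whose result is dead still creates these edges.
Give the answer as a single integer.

def/use:
  n0 def {k,w} use ∅
  n1 def {k,q} use {k}
  n2 def {k,q} use {k}
  n3 def {p,w} use {w}
  n4 def {w} use {k,w}
  n5 def {p,w} use {w}

Backward fixpoint:
  n0: in=∅ out={k,w}
  n1: in={k,w} out={k,w}
  n2: in={k,w} out={k,w}
  n3: in={k,w} out={k,w}
  n4: in={k,w} out={w}
  n5: in={w} out=∅

Interference:
  k — {p,q,w}
  p — {k,w}
  q — {k,w}
  w — {k,p,q}

Chromatic number:
  {k,p,w} pairwise interfere (3-clique) ⇒ χ ≥ 3
  3-colouring: R0={k}  R1={w}  R2={p,q}
  χ = 3

Answer: 3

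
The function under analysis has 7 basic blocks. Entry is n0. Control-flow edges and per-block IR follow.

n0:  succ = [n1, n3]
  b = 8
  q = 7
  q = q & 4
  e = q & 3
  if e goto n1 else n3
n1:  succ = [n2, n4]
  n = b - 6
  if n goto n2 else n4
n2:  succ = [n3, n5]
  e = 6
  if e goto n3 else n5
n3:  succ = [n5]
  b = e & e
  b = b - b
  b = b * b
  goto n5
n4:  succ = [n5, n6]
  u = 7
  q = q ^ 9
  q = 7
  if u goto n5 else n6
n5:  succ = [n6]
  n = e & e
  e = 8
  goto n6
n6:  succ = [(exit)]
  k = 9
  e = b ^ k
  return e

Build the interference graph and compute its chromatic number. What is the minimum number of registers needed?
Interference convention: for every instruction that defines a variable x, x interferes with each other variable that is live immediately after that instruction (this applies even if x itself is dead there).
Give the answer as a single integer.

Answer: 4

Analysis:
Per-block:
  n0 def {b,e,q} use ∅
  n1 def {n} use {b}
  n2 def {e} use ∅
  n3 def {b} use {e}
  n4 def {q,u} use {q}
  n5 def {e,n} use {e}
  n6 def {e,k} use {b}

Live sets:
  live n0: ∅→{b,e,q}
  live n1: {b,e,q}→{b,e,q}
  live n2: {b}→{b,e}
  live n3: {e}→{b,e}
  live n4: {b,e,q}→{b,e}
  live n5: {b,e}→{b}
  live n6: {b}→∅

Interference:
  b: {e,k,n,q,u}
  e: {b,n,q,u}
  k: {b}
  n: {b,e,q}
  q: {b,e,n,u}
  u: {b,e,q}

Registers:
  lower bound: {b,e,n,q} mutually conflict ⇒ χ ≥ 4
  4-colouring: c0={b}  c1={e,k}  c2={q}  c3={n,u}
  χ = 4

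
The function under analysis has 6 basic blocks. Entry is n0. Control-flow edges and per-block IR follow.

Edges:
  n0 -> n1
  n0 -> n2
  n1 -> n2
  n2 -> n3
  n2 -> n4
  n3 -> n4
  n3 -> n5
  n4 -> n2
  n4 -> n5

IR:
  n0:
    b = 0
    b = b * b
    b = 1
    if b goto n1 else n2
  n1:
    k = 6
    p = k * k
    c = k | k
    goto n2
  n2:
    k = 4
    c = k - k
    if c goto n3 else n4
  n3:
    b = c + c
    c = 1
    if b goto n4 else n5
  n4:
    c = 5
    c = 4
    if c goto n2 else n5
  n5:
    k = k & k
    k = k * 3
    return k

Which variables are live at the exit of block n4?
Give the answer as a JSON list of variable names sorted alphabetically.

Answer: ["k"]

Analysis:
Block summaries:
  n0: def={b} ue=∅
  n1: def={c,k,p} ue=∅
  n2: def={c,k} ue=∅
  n3: def={b,c} ue={c}
  n4: def={c} ue=∅
  n5: def={k} ue={k}

Liveness:
  live n0: ∅→∅
  live n1: ∅→∅
  live n2: ∅→{c,k}
  live n3: {c,k}→{k}
  live n4: {k}→{k}
  live n5: {k}→∅

live-out(n4) = ["k"]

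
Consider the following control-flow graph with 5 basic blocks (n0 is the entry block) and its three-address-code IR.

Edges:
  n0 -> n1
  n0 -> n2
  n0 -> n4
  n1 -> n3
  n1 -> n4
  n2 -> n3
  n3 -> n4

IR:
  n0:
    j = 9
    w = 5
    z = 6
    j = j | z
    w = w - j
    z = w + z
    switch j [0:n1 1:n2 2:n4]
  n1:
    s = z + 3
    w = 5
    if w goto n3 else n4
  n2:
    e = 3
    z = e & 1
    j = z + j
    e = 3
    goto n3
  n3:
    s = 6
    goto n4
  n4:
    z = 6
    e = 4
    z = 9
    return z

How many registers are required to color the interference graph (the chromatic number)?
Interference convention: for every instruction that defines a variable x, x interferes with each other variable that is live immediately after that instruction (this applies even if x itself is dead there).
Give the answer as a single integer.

Answer: 3

Working:
Block summaries:
  n0 def {j,w,z} use ∅
  n1 def {s,w} use {z}
  n2 def {e,j,z} use {j}
  n3 def {s} use ∅
  n4 def {e,z} use ∅

Backward fixpoint:
  n0 li=∅ lo={j,z}
  n1 li={z} lo=∅
  n2 li={j} lo=∅
  n3 li=∅ lo=∅
  n4 li=∅ lo=∅

Conflict graph:
  e↔{j}
  j↔{e,w,z}
  s↔∅
  w↔{j,z}
  z↔{j,w}

Registers:
  {j,w,z} pairwise interfere (3-clique) ⇒ χ ≥ 3
  assign e→r1 j→r0 s→r0 w→r1 z→r2 — no edge inside a register ⇒ χ ≤ 3
  χ = 3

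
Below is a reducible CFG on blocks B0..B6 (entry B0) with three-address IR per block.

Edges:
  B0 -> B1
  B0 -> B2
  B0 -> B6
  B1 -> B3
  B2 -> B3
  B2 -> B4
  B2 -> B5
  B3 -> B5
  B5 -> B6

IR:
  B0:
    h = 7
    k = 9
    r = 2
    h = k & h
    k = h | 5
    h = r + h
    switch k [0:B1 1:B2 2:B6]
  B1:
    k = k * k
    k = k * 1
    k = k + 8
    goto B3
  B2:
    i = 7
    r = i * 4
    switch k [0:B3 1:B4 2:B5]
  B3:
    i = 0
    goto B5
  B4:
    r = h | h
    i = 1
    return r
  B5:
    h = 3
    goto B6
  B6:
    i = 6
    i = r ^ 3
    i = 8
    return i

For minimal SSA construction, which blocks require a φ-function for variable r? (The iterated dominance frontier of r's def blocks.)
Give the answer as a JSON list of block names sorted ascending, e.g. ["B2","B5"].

idom tree: B1←B0 B2←B0 B3←B0 B4←B2 B5←B0 B6←B0
Join-block Dom:
  B3: preds {B1,B2}: {B0,B1} ∩ {B0,B2} = {B0}; idom=B0
  B5: preds {B2,B3}: {B0,B2} ∩ {B0,B3} = {B0}; idom=B0
  B6: preds {B0,B5}: {B0} ∩ {B0,B5} = {B0}; idom=B0

Frontier:
  B3←B1: walk B1 to B0
  B3←B2: walk B2 to B0
  B5←B2: walk B2 to B0
  B5←B3: walk B3 to B0
  B6←B0: walk · to B0
  B6←B5: walk B5 to B0
  B0: DF=∅
  B1: DF={B3}
  B2: DF={B3,B5}
  B3: DF={B5}
  B4: DF=∅
  B5: DF={B6}
  B6: DF=∅

φ for r: defs {B0,B2,B4}
  DF⁺ = {B3,B5,B6}

Answer: ["B3", "B5", "B6"]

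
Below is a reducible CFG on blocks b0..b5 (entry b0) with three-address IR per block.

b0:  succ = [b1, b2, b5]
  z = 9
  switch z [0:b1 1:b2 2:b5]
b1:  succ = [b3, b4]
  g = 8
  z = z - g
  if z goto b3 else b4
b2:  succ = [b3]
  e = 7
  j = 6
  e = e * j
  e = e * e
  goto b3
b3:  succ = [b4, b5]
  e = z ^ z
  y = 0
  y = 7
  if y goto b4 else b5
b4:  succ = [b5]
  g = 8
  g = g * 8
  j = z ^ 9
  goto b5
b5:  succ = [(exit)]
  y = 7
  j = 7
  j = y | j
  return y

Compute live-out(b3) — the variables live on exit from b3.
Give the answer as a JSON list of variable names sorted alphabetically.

Per-block:
  b0: {z} / ∅
  b1: {g,z} / {z}
  b2: {e,j} / ∅
  b3: {e,y} / {z}
  b4: {g,j} / {z}
  b5: {j,y} / ∅

Backward fixpoint:
  b0: in=∅ out={z}
  b1: in={z} out={z}
  b2: in={z} out={z}
  b3: in={z} out={z}
  b4: in={z} out=∅
  b5: in=∅ out=∅

live-out(b3) = ["z"]

Answer: ["z"]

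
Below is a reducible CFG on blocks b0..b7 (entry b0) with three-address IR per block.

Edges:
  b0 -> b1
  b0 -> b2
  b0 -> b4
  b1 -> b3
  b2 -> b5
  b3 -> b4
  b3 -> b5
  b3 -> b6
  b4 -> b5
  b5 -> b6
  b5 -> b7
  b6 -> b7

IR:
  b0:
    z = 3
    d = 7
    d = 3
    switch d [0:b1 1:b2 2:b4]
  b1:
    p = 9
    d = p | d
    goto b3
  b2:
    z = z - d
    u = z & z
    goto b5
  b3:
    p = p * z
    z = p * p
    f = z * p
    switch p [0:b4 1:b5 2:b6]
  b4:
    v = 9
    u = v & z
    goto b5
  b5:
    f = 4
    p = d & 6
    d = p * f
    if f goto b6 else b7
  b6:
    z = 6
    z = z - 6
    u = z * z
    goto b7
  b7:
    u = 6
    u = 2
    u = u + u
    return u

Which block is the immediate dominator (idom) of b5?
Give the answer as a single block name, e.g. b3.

Answer: b0

Derivation:
idom tree: b1←b0 b2←b0 b3←b1 b4←b0 b5←b0 b6←b0 b7←b0
Join-block Dom:
  b4: preds {b0,b3}: {b0} ∩ {b0,b1,b3} = {b0}; idom=b0
  b5: preds {b2,b3,b4}: {b0,b2} ∩ {b0,b1,b3} ∩ {b0,b4} = {b0}; idom=b0
  b6: preds {b3,b5}: {b0,b1,b3} ∩ {b0,b5} = {b0}; idom=b0
  b7: preds {b5,b6}: {b0,b5} ∩ {b0,b6} = {b0}; idom=b0

idom(b5) = b0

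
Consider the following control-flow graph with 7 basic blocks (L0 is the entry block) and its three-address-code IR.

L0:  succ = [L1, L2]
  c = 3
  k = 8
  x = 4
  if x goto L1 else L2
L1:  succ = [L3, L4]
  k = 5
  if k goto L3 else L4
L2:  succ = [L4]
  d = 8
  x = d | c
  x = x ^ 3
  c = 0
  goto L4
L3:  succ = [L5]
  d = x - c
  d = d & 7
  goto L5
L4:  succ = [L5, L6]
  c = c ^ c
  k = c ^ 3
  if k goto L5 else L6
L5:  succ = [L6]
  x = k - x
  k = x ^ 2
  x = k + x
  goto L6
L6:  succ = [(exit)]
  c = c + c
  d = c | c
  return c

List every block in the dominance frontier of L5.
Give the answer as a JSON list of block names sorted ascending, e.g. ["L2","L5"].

idom tree: L1←L0 L2←L0 L3←L1 L4←L0 L5←L0 L6←L0
Join-block Dom:
  L4: preds {L1,L2}: {L0,L1} ∩ {L0,L2} = {L0}; idom=L0
  L5: preds {L3,L4}: {L0,L1,L3} ∩ {L0,L4} = {L0}; idom=L0
  L6: preds {L4,L5}: {L0,L4} ∩ {L0,L5} = {L0}; idom=L0

Frontier:
  join L4 pred L1: L1 stop@L0
  join L4 pred L2: L2 stop@L0
  join L5 pred L3: L3→L1 stop@L0
  join L5 pred L4: L4 stop@L0
  join L6 pred L4: L4 stop@L0
  join L6 pred L5: L5 stop@L0
  L0 → ∅
  L1 → {L4,L5}
  L2 → {L4}
  L3 → {L5}
  L4 → {L5,L6}
  L5 → {L6}
  L6 → ∅

DF(L5) = ["L6"]

Answer: ["L6"]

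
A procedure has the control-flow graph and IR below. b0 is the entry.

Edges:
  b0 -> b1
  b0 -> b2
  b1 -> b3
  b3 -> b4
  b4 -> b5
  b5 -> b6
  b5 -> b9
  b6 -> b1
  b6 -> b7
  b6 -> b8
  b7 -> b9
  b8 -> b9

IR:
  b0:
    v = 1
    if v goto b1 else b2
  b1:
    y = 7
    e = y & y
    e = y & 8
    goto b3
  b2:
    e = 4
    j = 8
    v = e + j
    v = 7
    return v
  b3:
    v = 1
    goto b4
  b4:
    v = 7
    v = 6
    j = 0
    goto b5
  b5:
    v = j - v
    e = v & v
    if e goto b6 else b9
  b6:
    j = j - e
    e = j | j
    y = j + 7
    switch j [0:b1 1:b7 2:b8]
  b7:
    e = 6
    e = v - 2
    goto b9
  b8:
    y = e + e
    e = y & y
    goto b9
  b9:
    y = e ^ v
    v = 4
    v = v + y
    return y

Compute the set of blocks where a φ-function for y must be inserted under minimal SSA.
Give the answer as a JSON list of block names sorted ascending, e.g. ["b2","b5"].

idom tree: b1←b0 b2←b0 b3←b1 b4←b3 b5←b4 b6←b5 b7←b6 b8←b6 b9←b5
Dom at joins:
  b1: preds {b0,b6}: {b0} ∩ {b0,b1,b3,b4,b5,b6} = {b0}; idom=b0
  b9: preds {b5,b7,b8}: {b0,b1,b3,b4,b5} ∩ {b0,b1,b3,b4,b5,b6,b7} ∩ {b0,b1,b3,b4,b5,b6,b8} = {b0,b1,b3,b4,b5}; idom=b5

DF derivation:
  b1←b0: walk · to b0
  b1←b6: walk b6→b5→b4→b3→b1 to b0
  b9←b5: walk · to b5
  b9←b7: walk b7→b6 to b5
  b9←b8: walk b8→b6 to b5
  b0 → ∅
  b1 → {b1}
  b2 → ∅
  b3 → {b1}
  b4 → {b1}
  b5 → {b1}
  b6 → {b1,b9}
  b7 → {b9}
  b8 → {b9}
  b9 → ∅

φ for y: defs {b1,b6,b8,b9}
  DF⁺ = {b1,b9}

Answer: ["b1", "b9"]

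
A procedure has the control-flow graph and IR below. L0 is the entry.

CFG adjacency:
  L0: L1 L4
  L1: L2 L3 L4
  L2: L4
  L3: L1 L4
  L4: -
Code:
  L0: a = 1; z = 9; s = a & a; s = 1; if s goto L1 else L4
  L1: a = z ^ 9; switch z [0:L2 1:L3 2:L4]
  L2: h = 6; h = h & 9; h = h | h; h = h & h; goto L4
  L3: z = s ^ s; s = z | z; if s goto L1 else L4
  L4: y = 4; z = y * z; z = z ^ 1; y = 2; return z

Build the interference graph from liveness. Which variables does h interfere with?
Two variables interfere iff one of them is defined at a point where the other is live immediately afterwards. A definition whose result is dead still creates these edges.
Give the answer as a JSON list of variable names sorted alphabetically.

Block summaries:
  L0 def {a,s,z} use ∅
  L1 def {a} use {z}
  L2 def {h} use ∅
  L3 def {s,z} use {s}
  L4 def {y,z} use {z}

Liveness:
  live L0: ∅→{s,z}
  live L1: {s,z}→{s,z}
  live L2: {z}→{z}
  live L3: {s}→{s,z}
  live L4: {z}→∅

Interfere edges:
  a↔{s,z}
  h↔{z}
  s↔{a,z}
  y↔{z}
  z↔{a,h,s,y}

N(h) = ["z"]

Answer: ["z"]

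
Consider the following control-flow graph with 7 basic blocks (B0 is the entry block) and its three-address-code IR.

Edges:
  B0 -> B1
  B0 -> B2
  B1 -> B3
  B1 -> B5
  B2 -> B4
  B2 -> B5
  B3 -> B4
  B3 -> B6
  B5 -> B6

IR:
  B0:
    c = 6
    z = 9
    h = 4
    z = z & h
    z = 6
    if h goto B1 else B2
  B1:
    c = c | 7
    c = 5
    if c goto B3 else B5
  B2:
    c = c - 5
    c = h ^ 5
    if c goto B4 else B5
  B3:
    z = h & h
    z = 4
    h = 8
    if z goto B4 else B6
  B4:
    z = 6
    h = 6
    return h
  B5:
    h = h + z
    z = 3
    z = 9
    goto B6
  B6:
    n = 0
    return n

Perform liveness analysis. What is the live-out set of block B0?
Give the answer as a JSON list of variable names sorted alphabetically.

Answer: ["c", "h", "z"]

Derivation:
def/use:
  B0: {c,h,z} / ∅
  B1: {c} / {c}
  B2: {c} / {c,h}
  B3: {h,z} / {h}
  B4: {h,z} / ∅
  B5: {h,z} / {h,z}
  B6: {n} / ∅

Backward fixpoint:
  B0: in=∅ out={c,h,z}
  B1: in={c,h,z} out={h,z}
  B2: in={c,h,z} out={h,z}
  B3: in={h} out=∅
  B4: in=∅ out=∅
  B5: in={h,z} out=∅
  B6: in=∅ out=∅

live-out(B0) = ["c", "h", "z"]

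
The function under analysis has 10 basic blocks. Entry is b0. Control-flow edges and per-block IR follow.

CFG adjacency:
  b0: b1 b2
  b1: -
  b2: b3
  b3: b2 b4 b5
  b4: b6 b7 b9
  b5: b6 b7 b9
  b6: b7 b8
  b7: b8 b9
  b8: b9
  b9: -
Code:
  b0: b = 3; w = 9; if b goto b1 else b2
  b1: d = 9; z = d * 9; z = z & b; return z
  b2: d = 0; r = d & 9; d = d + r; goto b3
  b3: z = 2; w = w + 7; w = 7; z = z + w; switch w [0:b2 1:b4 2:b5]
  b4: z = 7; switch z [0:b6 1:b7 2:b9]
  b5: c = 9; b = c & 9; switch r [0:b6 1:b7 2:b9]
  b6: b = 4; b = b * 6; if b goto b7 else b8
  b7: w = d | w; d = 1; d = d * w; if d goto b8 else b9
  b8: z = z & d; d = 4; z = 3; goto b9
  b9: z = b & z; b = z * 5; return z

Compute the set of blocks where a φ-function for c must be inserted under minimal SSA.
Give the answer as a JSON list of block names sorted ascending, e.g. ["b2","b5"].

idom tree: b1←b0 b2←b0 b3←b2 b4←b3 b5←b3 b6←b3 b7←b3 b8←b3 b9←b3
Dom∩ at merges:
  b2: preds {b0,b3}: {b0} ∩ {b0,b2,b3} = {b0}; idom=b0
  b6: preds {b4,b5}: {b0,b2,b3,b4} ∩ {b0,b2,b3,b5} = {b0,b2,b3}; idom=b3
  b7: preds {b4,b5,b6}: {b0,b2,b3,b4} ∩ {b0,b2,b3,b5} ∩ {b0,b2,b3,b6} = {b0,b2,b3}; idom=b3
  b8: preds {b6,b7}: {b0,b2,b3,b6} ∩ {b0,b2,b3,b7} = {b0,b2,b3}; idom=b3
  b9: preds {b4,b5,b7,b8}: {b0,b2,b3,b4} ∩ {b0,b2,b3,b5} ∩ {b0,b2,b3,b7} ∩ {b0,b2,b3,b8} = {b0,b2,b3}; idom=b3

DF walk-up:
  b2←b0: walk · to b0
  b2←b3: walk b3→b2 to b0
  b6←b4: walk b4 to b3
  b6←b5: walk b5 to b3
  b7←b4: walk b4 to b3
  b7←b5: walk b5 to b3
  b7←b6: walk b6 to b3
  b8←b6: walk b6 to b3
  b8←b7: walk b7 to b3
  b9←b4: walk b4 to b3
  b9←b5: walk b5 to b3
  b9←b7: walk b7 to b3
  b9←b8: walk b8 to b3
  b0: DF=∅
  b1: DF=∅
  b2: DF={b2}
  b3: DF={b2}
  b4: DF={b6,b7,b9}
  b5: DF={b6,b7,b9}
  b6: DF={b7,b8}
  b7: DF={b8,b9}
  b8: DF={b9}
  b9: DF=∅

φ for c: defs {b5}
  DF⁺ = {b6,b7,b8,b9}

Answer: ["b6", "b7", "b8", "b9"]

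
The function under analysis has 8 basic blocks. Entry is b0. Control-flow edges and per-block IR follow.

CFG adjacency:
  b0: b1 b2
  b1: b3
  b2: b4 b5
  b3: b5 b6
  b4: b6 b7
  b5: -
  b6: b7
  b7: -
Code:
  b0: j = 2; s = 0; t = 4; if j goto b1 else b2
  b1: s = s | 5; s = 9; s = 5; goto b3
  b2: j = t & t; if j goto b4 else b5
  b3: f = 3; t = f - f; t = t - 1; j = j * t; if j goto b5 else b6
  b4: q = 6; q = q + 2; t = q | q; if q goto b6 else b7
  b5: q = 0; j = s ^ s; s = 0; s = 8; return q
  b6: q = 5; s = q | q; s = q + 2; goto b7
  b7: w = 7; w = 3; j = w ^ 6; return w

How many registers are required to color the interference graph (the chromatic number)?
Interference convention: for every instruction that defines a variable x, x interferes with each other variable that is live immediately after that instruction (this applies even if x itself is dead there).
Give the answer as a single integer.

Answer: 4

Derivation:
Per-block:
  b0: def={j,s,t} ue=∅
  b1: def={s} ue={s}
  b2: def={j} ue={t}
  b3: def={f,j,t} ue={j}
  b4: def={q,t} ue=∅
  b5: def={j,q,s} ue={s}
  b6: def={q,s} ue=∅
  b7: def={j,w} ue=∅

Backward fixpoint:
  b0: in=∅ out={j,s,t}
  b1: in={j,s} out={j,s}
  b2: in={s,t} out={s}
  b3: in={j,s} out={s}
  b4: in=∅ out=∅
  b5: in={s} out=∅
  b6: in=∅ out=∅
  b7: in=∅ out=∅

Interfere edges:
  f — {j,s}
  j — {f,q,s,t,w}
  q — {j,s,t}
  s — {f,j,q,t}
  t — {j,q,s}
  w — {j}

Colouring:
  lower bound: {j,q,s,t} mutually conflict ⇒ χ ≥ 4
  assign f→R2 j→R0 q→R2 s→R1 t→R3 w→R1 — no edge inside a register ⇒ χ ≤ 4
  χ = 4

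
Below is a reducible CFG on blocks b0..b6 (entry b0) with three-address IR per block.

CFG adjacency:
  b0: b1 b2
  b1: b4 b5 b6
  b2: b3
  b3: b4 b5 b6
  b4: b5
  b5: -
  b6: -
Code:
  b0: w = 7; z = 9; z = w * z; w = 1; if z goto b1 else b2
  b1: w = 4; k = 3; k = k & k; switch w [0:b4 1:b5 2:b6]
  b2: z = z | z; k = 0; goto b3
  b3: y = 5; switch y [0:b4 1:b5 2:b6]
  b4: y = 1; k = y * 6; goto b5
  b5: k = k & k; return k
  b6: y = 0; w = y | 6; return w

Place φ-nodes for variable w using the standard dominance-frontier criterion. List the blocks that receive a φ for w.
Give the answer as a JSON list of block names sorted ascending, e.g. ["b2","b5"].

Answer: ["b4", "b5", "b6"]

Analysis:
idom tree: b1←b0 b2←b0 b3←b2 b4←b0 b5←b0 b6←b0
Dom∩ at merges:
  b4: preds {b1,b3}: {b0,b1} ∩ {b0,b2,b3} = {b0}; idom=b0
  b5: preds {b1,b3,b4}: {b0,b1} ∩ {b0,b2,b3} ∩ {b0,b4} = {b0}; idom=b0
  b6: preds {b1,b3}: {b0,b1} ∩ {b0,b2,b3} = {b0}; idom=b0

Frontier:
  b4←b1: walk b1 to b0
  b4←b3: walk b3→b2 to b0
  b5←b1: walk b1 to b0
  b5←b3: walk b3→b2 to b0
  b5←b4: walk b4 to b0
  b6←b1: walk b1 to b0
  b6←b3: walk b3→b2 to b0
  DF(b0)=∅
  DF(b1)={b4,b5,b6}
  DF(b2)={b4,b5,b6}
  DF(b3)={b4,b5,b6}
  DF(b4)={b5}
  DF(b5)=∅
  DF(b6)=∅

φ for w: defs {b0,b1,b6}
  DF⁺ = {b4,b5,b6}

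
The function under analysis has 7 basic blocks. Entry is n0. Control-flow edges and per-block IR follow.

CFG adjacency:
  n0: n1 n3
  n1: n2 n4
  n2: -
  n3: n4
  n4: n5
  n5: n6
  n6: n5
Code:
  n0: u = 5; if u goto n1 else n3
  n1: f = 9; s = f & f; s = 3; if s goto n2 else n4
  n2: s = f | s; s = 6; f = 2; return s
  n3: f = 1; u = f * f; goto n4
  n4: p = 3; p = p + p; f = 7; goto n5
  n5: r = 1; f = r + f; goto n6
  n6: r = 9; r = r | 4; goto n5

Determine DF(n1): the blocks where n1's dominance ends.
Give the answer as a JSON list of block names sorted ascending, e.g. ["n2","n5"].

Answer: ["n4"]

Analysis:
idom tree: n1←n0 n2←n1 n3←n0 n4←n0 n5←n4 n6←n5
Dom at joins:
  n4: preds {n1,n3}: {n0,n1} ∩ {n0,n3} = {n0}; idom=n0
  n5: preds {n4,n6}: {n0,n4} ∩ {n0,n4,n5,n6} = {n0,n4}; idom=n4

DF walk-up:
  join n4 pred n1: n1 stop@n0
  join n4 pred n3: n3 stop@n0
  join n5 pred n4: · stop@n4
  join n5 pred n6: n6→n5 stop@n4
  DF(n0)=∅
  DF(n1)={n4}
  DF(n2)=∅
  DF(n3)={n4}
  DF(n4)=∅
  DF(n5)={n5}
  DF(n6)={n5}

DF(n1) = ["n4"]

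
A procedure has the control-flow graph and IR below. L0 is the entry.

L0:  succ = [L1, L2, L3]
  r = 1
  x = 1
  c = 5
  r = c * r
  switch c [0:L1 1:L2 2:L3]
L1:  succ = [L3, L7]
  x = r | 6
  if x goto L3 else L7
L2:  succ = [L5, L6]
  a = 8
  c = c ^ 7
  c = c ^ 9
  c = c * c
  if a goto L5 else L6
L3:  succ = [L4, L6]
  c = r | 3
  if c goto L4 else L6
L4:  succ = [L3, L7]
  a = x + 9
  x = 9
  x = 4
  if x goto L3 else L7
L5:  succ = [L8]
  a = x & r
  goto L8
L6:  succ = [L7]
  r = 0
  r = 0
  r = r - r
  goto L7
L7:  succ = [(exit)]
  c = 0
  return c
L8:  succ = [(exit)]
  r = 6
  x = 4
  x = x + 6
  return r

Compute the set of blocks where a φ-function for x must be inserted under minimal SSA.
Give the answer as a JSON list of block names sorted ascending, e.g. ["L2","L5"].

Answer: ["L3", "L6", "L7"]

Analysis:
idom tree: L1←L0 L2←L0 L3←L0 L4←L3 L5←L2 L6←L0 L7←L0 L8←L5
Dom∩ at merges:
  L3: preds {L0,L1,L4}: {L0} ∩ {L0,L1} ∩ {L0,L3,L4} = {L0}; idom=L0
  L6: preds {L2,L3}: {L0,L2} ∩ {L0,L3} = {L0}; idom=L0
  L7: preds {L1,L4,L6}: {L0,L1} ∩ {L0,L3,L4} ∩ {L0,L6} = {L0}; idom=L0

Frontier:
  L3←L0: walk · to L0
  L3←L1: walk L1 to L0
  L3←L4: walk L4→L3 to L0
  L6←L2: walk L2 to L0
  L6←L3: walk L3 to L0
  L7←L1: walk L1 to L0
  L7←L4: walk L4→L3 to L0
  L7←L6: walk L6 to L0
  L0 → ∅
  L1 → {L3,L7}
  L2 → {L6}
  L3 → {L3,L6,L7}
  L4 → {L3,L7}
  L5 → ∅
  L6 → {L7}
  L7 → ∅
  L8 → ∅

φ for x: defs {L0,L1,L4,L8}
  DF⁺ = {L3,L6,L7}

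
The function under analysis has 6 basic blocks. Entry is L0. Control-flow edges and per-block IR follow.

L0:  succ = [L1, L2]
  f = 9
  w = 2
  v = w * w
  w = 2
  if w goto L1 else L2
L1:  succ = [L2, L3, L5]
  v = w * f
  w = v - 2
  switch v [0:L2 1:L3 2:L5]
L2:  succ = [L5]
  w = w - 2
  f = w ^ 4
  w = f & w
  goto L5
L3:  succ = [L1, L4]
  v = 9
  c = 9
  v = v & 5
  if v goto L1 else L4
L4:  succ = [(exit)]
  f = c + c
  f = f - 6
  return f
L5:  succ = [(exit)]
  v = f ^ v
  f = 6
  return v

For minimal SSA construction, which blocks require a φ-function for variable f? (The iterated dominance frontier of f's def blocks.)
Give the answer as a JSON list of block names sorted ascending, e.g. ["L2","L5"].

idom tree: L1←L0 L2←L0 L3←L1 L4←L3 L5←L0
Dom at joins:
  L1: preds {L0,L3}: {L0} ∩ {L0,L1,L3} = {L0}; idom=L0
  L2: preds {L0,L1}: {L0} ∩ {L0,L1} = {L0}; idom=L0
  L5: preds {L1,L2}: {L0,L1} ∩ {L0,L2} = {L0}; idom=L0

Frontier:
  join L1 pred L0: · stop@L0
  join L1 pred L3: L3→L1 stop@L0
  join L2 pred L0: · stop@L0
  join L2 pred L1: L1 stop@L0
  join L5 pred L1: L1 stop@L0
  join L5 pred L2: L2 stop@L0
  L0 → ∅
  L1 → {L1,L2,L5}
  L2 → {L5}
  L3 → {L1}
  L4 → ∅
  L5 → ∅

φ for f: defs {L0,L2,L4,L5}
  DF⁺ = {L5}

Answer: ["L5"]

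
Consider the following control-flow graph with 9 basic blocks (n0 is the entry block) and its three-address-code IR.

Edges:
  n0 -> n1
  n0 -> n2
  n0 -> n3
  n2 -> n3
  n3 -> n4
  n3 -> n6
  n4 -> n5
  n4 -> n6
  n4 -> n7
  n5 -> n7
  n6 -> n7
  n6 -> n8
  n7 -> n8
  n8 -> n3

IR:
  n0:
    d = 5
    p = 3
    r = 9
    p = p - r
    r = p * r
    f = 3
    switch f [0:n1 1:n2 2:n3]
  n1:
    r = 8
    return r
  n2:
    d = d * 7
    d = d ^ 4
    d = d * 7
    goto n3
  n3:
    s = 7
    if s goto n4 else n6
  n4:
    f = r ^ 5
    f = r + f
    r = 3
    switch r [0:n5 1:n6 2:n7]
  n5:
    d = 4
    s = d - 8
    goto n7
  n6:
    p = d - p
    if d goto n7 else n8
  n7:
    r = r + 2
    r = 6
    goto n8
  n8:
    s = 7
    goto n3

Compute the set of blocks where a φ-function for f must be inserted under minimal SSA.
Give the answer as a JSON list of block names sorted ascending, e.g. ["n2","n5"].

Answer: ["n3", "n6", "n7", "n8"]

Analysis:
idom tree: n1←n0 n2←n0 n3←n0 n4←n3 n5←n4 n6←n3 n7←n3 n8←n3
Dom at joins:
  n3: preds {n0,n2,n8}: {n0} ∩ {n0,n2} ∩ {n0,n3,n8} = {n0}; idom=n0
  n6: preds {n3,n4}: {n0,n3} ∩ {n0,n3,n4} = {n0,n3}; idom=n3
  n7: preds {n4,n5,n6}: {n0,n3,n4} ∩ {n0,n3,n4,n5} ∩ {n0,n3,n6} = {n0,n3}; idom=n3
  n8: preds {n6,n7}: {n0,n3,n6} ∩ {n0,n3,n7} = {n0,n3}; idom=n3

Frontier:
  n3←n0: walk · to n0
  n3←n2: walk n2 to n0
  n3←n8: walk n8→n3 to n0
  n6←n3: walk · to n3
  n6←n4: walk n4 to n3
  n7←n4: walk n4 to n3
  n7←n5: walk n5→n4 to n3
  n7←n6: walk n6 to n3
  n8←n6: walk n6 to n3
  n8←n7: walk n7 to n3
  DF(n0)=∅
  DF(n1)=∅
  DF(n2)={n3}
  DF(n3)={n3}
  DF(n4)={n6,n7}
  DF(n5)={n7}
  DF(n6)={n7,n8}
  DF(n7)={n8}
  DF(n8)={n3}

φ for f: defs {n0,n4}
  DF⁺ = {n3,n6,n7,n8}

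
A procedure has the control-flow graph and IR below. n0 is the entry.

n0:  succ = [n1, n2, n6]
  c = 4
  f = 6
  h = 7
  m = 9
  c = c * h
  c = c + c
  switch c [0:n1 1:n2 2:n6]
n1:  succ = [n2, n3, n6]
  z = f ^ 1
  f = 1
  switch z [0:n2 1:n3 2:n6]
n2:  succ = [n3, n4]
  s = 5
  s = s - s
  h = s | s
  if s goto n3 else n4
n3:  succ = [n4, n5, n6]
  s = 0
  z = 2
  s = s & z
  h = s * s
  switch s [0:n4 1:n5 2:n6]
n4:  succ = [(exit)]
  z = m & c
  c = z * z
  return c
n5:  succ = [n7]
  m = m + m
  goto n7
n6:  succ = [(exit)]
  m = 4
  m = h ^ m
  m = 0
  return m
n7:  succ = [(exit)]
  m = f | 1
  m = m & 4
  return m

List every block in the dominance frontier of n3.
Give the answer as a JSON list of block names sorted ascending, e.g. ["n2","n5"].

Answer: ["n4", "n6"]

Derivation:
idom tree: n1←n0 n2←n0 n3←n0 n4←n0 n5←n3 n6←n0 n7←n5
Dom∩ at merges:
  n2: preds {n0,n1}: {n0} ∩ {n0,n1} = {n0}; idom=n0
  n3: preds {n1,n2}: {n0,n1} ∩ {n0,n2} = {n0}; idom=n0
  n4: preds {n2,n3}: {n0,n2} ∩ {n0,n3} = {n0}; idom=n0
  n6: preds {n0,n1,n3}: {n0} ∩ {n0,n1} ∩ {n0,n3} = {n0}; idom=n0

DF derivation:
  n2←n0: walk · to n0
  n2←n1: walk n1 to n0
  n3←n1: walk n1 to n0
  n3←n2: walk n2 to n0
  n4←n2: walk n2 to n0
  n4←n3: walk n3 to n0
  n6←n0: walk · to n0
  n6←n1: walk n1 to n0
  n6←n3: walk n3 to n0
  DF(n0)=∅
  DF(n1)={n2,n3,n6}
  DF(n2)={n3,n4}
  DF(n3)={n4,n6}
  DF(n4)=∅
  DF(n5)=∅
  DF(n6)=∅
  DF(n7)=∅

DF(n3) = ["n4", "n6"]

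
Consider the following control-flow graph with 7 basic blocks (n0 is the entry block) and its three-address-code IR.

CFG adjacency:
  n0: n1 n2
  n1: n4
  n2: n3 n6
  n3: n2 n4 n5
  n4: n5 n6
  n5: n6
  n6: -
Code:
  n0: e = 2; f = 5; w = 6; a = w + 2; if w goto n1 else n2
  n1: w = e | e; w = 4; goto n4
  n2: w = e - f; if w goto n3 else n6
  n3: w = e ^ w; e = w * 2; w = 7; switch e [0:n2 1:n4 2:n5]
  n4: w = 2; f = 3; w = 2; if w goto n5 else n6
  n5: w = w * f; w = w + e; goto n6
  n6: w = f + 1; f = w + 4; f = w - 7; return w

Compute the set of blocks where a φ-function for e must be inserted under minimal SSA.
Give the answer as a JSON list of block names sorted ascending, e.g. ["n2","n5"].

Answer: ["n2", "n4", "n5", "n6"]

Derivation:
idom tree: n1←n0 n2←n0 n3←n2 n4←n0 n5←n0 n6←n0
Dom at joins:
  n2: preds {n0,n3}: {n0} ∩ {n0,n2,n3} = {n0}; idom=n0
  n4: preds {n1,n3}: {n0,n1} ∩ {n0,n2,n3} = {n0}; idom=n0
  n5: preds {n3,n4}: {n0,n2,n3} ∩ {n0,n4} = {n0}; idom=n0
  n6: preds {n2,n4,n5}: {n0,n2} ∩ {n0,n4} ∩ {n0,n5} = {n0}; idom=n0

Frontier:
  n2←n0: walk · to n0
  n2←n3: walk n3→n2 to n0
  n4←n1: walk n1 to n0
  n4←n3: walk n3→n2 to n0
  n5←n3: walk n3→n2 to n0
  n5←n4: walk n4 to n0
  n6←n2: walk n2 to n0
  n6←n4: walk n4 to n0
  n6←n5: walk n5 to n0
  n0 → ∅
  n1 → {n4}
  n2 → {n2,n4,n5,n6}
  n3 → {n2,n4,n5}
  n4 → {n5,n6}
  n5 → {n6}
  n6 → ∅

φ for e: defs {n0,n3}
  DF⁺ = {n2,n4,n5,n6}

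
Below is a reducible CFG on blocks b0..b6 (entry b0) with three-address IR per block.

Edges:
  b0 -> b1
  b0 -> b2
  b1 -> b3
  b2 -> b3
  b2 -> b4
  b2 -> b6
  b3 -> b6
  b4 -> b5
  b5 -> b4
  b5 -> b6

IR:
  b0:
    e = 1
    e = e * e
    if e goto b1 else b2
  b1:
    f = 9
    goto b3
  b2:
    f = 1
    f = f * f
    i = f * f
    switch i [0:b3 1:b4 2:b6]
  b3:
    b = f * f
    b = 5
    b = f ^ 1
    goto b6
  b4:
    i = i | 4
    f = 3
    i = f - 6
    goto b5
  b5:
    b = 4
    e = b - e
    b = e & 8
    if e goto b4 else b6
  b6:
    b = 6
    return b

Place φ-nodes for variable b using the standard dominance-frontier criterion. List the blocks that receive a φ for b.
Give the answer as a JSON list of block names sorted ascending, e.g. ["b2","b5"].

Answer: ["b4", "b6"]

Analysis:
idom tree: b1←b0 b2←b0 b3←b0 b4←b2 b5←b4 b6←b0
Dom at joins:
  b3: preds {b1,b2}: {b0,b1} ∩ {b0,b2} = {b0}; idom=b0
  b4: preds {b2,b5}: {b0,b2} ∩ {b0,b2,b4,b5} = {b0,b2}; idom=b2
  b6: preds {b2,b3,b5}: {b0,b2} ∩ {b0,b3} ∩ {b0,b2,b4,b5} = {b0}; idom=b0

DF walk-up:
  b3←b1: walk b1 to b0
  b3←b2: walk b2 to b0
  b4←b2: walk · to b2
  b4←b5: walk b5→b4 to b2
  b6←b2: walk b2 to b0
  b6←b3: walk b3 to b0
  b6←b5: walk b5→b4→b2 to b0
  b0: DF=∅
  b1: DF={b3}
  b2: DF={b3,b6}
  b3: DF={b6}
  b4: DF={b4,b6}
  b5: DF={b4,b6}
  b6: DF=∅

φ for b: defs {b3,b5,b6}
  DF⁺ = {b4,b6}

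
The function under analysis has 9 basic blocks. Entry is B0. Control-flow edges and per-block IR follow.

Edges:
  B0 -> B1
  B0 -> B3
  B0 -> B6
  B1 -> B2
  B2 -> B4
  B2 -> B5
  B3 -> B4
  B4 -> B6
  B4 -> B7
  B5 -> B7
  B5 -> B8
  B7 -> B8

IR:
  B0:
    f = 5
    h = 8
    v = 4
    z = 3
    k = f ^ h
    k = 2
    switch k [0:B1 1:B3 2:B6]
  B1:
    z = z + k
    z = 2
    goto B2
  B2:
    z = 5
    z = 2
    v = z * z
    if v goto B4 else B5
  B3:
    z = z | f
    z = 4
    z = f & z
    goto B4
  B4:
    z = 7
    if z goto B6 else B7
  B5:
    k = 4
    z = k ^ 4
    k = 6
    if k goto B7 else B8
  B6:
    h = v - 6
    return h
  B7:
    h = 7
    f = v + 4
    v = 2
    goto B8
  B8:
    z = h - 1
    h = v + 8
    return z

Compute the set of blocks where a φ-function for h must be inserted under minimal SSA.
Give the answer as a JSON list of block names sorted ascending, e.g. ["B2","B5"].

idom tree: B1←B0 B2←B1 B3←B0 B4←B0 B5←B2 B6←B0 B7←B0 B8←B0
Join-block Dom:
  B4: preds {B2,B3}: {B0,B1,B2} ∩ {B0,B3} = {B0}; idom=B0
  B6: preds {B0,B4}: {B0} ∩ {B0,B4} = {B0}; idom=B0
  B7: preds {B4,B5}: {B0,B4} ∩ {B0,B1,B2,B5} = {B0}; idom=B0
  B8: preds {B5,B7}: {B0,B1,B2,B5} ∩ {B0,B7} = {B0}; idom=B0

Frontier:
  join B4 pred B2: B2→B1 stop@B0
  join B4 pred B3: B3 stop@B0
  join B6 pred B0: · stop@B0
  join B6 pred B4: B4 stop@B0
  join B7 pred B4: B4 stop@B0
  join B7 pred B5: B5→B2→B1 stop@B0
  join B8 pred B5: B5→B2→B1 stop@B0
  join B8 pred B7: B7 stop@B0
  DF(B0)=∅
  DF(B1)={B4,B7,B8}
  DF(B2)={B4,B7,B8}
  DF(B3)={B4}
  DF(B4)={B6,B7}
  DF(B5)={B7,B8}
  DF(B6)=∅
  DF(B7)={B8}
  DF(B8)=∅

φ for h: defs {B0,B6,B7,B8}
  DF⁺ = {B8}

Answer: ["B8"]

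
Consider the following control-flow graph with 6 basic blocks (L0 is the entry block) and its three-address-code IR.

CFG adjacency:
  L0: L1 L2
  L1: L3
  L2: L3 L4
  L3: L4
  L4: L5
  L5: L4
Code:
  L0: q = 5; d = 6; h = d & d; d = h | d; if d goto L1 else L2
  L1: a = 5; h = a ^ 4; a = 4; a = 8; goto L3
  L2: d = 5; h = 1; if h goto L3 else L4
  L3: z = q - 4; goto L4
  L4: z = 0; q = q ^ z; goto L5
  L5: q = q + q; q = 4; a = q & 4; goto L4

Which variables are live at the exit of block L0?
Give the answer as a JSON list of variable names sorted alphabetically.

def/use:
  L0: {d,h,q} / ∅
  L1: {a,h} / ∅
  L2: {d,h} / ∅
  L3: {z} / {q}
  L4: {q,z} / {q}
  L5: {a,q} / {q}

Live sets:
  L0: in=∅ out={q}
  L1: in={q} out={q}
  L2: in={q} out={q}
  L3: in={q} out={q}
  L4: in={q} out={q}
  L5: in={q} out={q}

live-out(L0) = ["q"]

Answer: ["q"]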